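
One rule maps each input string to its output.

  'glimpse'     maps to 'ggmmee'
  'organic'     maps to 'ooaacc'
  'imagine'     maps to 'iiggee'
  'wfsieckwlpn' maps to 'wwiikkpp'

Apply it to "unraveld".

uuaall

The pattern: keep one character in every 3, starting at position 1 (positions 1st, 4th, 7th, ...), then double every character.
Applying both steps to "unraveld": "ual", then "uuaall".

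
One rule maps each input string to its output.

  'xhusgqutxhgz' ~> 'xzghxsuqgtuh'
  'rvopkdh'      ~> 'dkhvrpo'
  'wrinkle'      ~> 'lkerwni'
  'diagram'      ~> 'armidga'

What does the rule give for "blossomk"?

Looking at the pairs, the operation is to swap each adjacent pair of characters (1↔2, 3↔4, ...), then move the last 3 characters to the front (rotate right by 3).
Working it through for "blossomk": intermediate "lbsooskm", final "skmlbsoo".

skmlbsoo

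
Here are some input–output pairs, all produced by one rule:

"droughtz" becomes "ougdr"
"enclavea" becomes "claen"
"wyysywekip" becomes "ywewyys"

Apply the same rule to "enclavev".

What's happening: delete the last 3 characters, then move the last 3 characters to the front (rotate right by 3).
Starting from "enclavev": after the first operation, "encla"; after the second, "claen".

claen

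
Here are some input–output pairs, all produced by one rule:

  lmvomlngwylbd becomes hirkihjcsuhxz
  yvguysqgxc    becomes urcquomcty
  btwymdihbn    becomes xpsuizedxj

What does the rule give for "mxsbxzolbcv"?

Looking at the pairs, the operation is to shift every letter 4 places backward in the alphabet (wrapping around).
"mxsbxzolbcv" → "itoxtvkhxyr".

itoxtvkhxyr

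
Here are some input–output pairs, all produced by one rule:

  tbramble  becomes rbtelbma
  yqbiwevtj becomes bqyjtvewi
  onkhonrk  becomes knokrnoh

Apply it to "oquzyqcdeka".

uqoakedcqyz

In each case the input is transformed by: reverse the string, then move the last 3 characters to the front (rotate right by 3).
For "oquzyqcdeka", step one produces "akedcqyzuqo"; step two turns that into "uqoakedcqyz".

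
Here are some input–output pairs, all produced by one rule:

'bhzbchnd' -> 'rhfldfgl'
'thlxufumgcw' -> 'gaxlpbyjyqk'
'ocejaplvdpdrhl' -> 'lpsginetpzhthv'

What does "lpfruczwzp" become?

The transformation: shift every letter 4 places forward in the alphabet (wrapping around), then move the last 2 characters to the front (rotate right by 2).
On "lpfruczwzp" that produces "dtptjvygda".

dtptjvygda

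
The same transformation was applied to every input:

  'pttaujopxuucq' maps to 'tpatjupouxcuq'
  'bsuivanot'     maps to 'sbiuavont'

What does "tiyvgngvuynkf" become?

Rule — swap each adjacent pair of characters (1↔2, 3↔4, ...).
Doing the same to "tiyvgngvuynkf": "itvyngvgyuknf".

itvyngvgyuknf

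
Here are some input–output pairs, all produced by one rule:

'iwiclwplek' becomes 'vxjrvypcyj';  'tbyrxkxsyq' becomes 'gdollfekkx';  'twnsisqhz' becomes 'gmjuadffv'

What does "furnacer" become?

sehrepan

The pattern: take characters alternately from the front and the back (1st, last, 2nd, 2nd-last, ...), then shift every letter 13 places forward in the alphabet (wrapping around) — i.e. ROT13.
On "furnacer": the first step gives "fruercna", and the second then gives "sehrepan".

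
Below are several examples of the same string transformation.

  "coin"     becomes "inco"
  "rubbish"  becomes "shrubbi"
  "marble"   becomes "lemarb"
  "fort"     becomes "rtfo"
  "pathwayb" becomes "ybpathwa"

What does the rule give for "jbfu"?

Rule — move the last 2 characters to the front (rotate right by 2).
Applying that to "jbfu" gives "fujb".

fujb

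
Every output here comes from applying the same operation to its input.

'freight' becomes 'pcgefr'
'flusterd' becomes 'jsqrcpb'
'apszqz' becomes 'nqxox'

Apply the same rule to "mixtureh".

gvrspcf

The pattern: delete the first character, then shift every letter 2 places backward in the alphabet (wrapping around).
Applying both steps to "mixtureh": "ixtureh", then "gvrspcf".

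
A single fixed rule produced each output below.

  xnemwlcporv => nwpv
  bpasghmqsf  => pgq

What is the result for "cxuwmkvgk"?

The transformation: keep one character in every 3, starting at position 2 (positions 2nd, 5th, 8th, ...).
So "cxuwmkvgk" becomes "xmg".

xmg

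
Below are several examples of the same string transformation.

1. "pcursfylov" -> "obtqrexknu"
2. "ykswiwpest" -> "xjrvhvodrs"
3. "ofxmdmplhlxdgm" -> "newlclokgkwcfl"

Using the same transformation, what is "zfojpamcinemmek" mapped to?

yeniozlbhmdlldj

The rule is to shift every letter 1 place backward in the alphabet (wrapping around).
"zfojpamcinemmek" → "yeniozlbhmdlldj".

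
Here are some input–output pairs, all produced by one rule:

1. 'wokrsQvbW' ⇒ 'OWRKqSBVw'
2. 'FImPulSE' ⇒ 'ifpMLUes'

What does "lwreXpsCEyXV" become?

In each case the input is transformed by: swap each adjacent pair of characters (1↔2, 3↔4, ...), then flip the case of every letter.
"lwreXpsCEyXV" → "wlerpXCsyEVX" → "WLERPxcSYevx".

WLERPxcSYevx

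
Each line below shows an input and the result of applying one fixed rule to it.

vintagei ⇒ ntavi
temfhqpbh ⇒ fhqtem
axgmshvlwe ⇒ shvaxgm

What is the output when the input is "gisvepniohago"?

The pattern: delete the last 3 characters, then move the last 3 characters to the front (rotate right by 3).
On "gisvepniohago": the first step gives "gisvepnioh", and the second then gives "iohgisvepn".

iohgisvepn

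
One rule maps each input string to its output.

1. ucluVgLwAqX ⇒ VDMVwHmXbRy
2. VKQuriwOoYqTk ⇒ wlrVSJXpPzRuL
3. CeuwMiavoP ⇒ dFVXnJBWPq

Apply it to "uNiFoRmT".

In each case the input is transformed by: shift every letter 1 place forward in the alphabet (wrapping around), then flip the case of every letter.
Applying both steps to "uNiFoRmT": "vOjGpSnU", then "VoJgPsNu".

VoJgPsNu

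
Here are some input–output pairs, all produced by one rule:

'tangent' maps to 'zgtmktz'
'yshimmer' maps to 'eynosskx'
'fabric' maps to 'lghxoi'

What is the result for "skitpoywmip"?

yqozvuecsov

Rule — shift every letter 6 places forward in the alphabet (wrapping around).
For "skitpoywmip" the result is "yqozvuecsov".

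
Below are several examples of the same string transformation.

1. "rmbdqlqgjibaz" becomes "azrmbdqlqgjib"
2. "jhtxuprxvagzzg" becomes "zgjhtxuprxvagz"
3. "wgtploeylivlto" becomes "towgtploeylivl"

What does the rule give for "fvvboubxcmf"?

mffvvboubxc

Looking at the pairs, the operation is to move the last 2 characters to the front (rotate right by 2).
Doing the same to "fvvboubxcmf": "mffvvboubxc".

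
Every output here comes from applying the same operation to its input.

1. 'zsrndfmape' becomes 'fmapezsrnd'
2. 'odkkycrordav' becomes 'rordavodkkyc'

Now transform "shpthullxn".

ullxnshpth

The pattern: swap the front and back halves of the string.
So "shpthullxn" becomes "ullxnshpth".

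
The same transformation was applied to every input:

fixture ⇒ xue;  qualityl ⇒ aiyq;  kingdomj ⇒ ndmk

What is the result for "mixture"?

The pattern: move the first character to the end, then keep every other character starting from the second (positions 2nd, 4th, 6th, ...).
"mixture" → "ixturem" → "xue".

xue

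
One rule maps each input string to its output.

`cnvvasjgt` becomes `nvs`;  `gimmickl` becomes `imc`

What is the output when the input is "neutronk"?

eto

What's happening: keep every other character starting from the second (positions 2nd, 4th, 6th, ...), then delete the last character.
"neutronk" → "etok" → "eto".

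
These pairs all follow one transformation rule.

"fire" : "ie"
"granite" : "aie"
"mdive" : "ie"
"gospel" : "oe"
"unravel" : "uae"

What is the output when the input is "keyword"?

eo

Rule — keep only the vowels.
Applying that to "keyword" gives "eo".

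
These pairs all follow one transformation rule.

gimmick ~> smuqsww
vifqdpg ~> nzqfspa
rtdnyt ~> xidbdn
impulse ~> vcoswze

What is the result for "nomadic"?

The rule is to move the last 3 characters to the front (rotate right by 3), then shift every letter 10 places forward in the alphabet (wrapping around).
On "nomadic": the first step gives "dicnoma", and the second then gives "nsmxywk".

nsmxywk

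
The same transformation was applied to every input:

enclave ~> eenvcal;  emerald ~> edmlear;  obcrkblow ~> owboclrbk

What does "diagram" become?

dmiaarg

The rule is to take characters alternately from the front and the back (1st, last, 2nd, 2nd-last, ...).
Doing the same to "diagram": "dmiaarg".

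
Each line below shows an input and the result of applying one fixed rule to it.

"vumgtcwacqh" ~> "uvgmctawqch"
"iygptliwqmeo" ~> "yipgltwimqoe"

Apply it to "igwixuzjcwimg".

Rule — swap each adjacent pair of characters (1↔2, 3↔4, ...).
On "igwixuzjcwimg" that produces "giiwuxjzwcmig".

giiwuxjzwcmig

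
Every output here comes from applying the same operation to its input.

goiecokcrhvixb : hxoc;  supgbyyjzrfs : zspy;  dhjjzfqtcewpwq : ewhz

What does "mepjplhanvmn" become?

Each output is the input with this applied: swap the front and back halves of the string, then keep one character in every 3, starting at position 3 (positions 3rd, 6th, 9th, ...).
Doing the same to "mepjplhanvmn": "nnpl".

nnpl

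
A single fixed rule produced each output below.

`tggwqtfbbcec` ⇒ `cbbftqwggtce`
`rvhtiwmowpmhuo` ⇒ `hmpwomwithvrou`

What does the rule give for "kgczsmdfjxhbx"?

The rule is to reverse the string, then move the first 2 characters to the end (rotate left by 2).
For "kgczsmdfjxhbx", step one produces "xbhxjfdmszcgk"; step two turns that into "hxjfdmszcgkxb".

hxjfdmszcgkxb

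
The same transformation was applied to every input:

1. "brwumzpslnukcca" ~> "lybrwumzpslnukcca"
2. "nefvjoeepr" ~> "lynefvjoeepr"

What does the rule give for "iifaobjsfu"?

Rule — prepend "ly".
Doing the same to "iifaobjsfu": "lyiifaobjsfu".

lyiifaobjsfu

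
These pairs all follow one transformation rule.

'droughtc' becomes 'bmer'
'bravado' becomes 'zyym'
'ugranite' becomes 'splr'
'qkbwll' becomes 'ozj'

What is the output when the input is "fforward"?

Each output is the input with this applied: shift every letter 2 places backward in the alphabet (wrapping around), then keep every other character starting from the first (positions 1st, 3rd, 5th, ...).
Working it through for "fforward": intermediate "ddmpuypb", final "dmup".

dmup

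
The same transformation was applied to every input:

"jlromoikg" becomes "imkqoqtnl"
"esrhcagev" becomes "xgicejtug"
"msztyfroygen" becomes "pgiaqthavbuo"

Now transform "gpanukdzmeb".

dgobfmwpcri

The transformation: shift every letter 2 places forward in the alphabet (wrapping around), then reverse the string.
Doing the same to "gpanukdzmeb": "dgobfmwpcri".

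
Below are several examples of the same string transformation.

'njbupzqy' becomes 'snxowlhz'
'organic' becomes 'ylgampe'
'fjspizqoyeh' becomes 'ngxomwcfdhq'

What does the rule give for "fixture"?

Looking at the pairs, the operation is to move the first 3 characters to the end (rotate left by 3), then shift every letter 2 places backward in the alphabet (wrapping around).
For "fixture", step one produces "turefix"; step two turns that into "rspcdgv".

rspcdgv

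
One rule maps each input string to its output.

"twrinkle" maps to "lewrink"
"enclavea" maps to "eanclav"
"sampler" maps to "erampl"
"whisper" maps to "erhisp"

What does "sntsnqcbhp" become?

The transformation: delete the first character, then move the last 2 characters to the front (rotate right by 2).
For "sntsnqcbhp", step one produces "ntsnqcbhp"; step two turns that into "hpntsnqcb".

hpntsnqcb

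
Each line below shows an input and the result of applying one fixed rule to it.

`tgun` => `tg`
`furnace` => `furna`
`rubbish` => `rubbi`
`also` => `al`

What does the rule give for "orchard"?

The pattern: delete the last 2 characters.
Doing the same to "orchard": "orcha".

orcha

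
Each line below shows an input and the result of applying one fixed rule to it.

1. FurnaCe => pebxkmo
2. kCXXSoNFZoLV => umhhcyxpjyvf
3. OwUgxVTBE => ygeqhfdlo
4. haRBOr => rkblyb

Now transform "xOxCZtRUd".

hyhmjdben

The rule is to shift every letter 10 places forward in the alphabet (wrapping around), then convert every letter to lowercase.
Starting from "xOxCZtRUd": after the first operation, "hYhMJdBEn"; after the second, "hyhmjdben".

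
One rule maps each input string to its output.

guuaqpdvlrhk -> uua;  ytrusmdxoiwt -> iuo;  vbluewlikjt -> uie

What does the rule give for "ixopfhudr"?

iou

The transformation: take characters alternately from the front and the back (1st, last, 2nd, 2nd-last, ...), then keep only the vowels.
Working it through for "ixopfhudr": intermediate "irxdouphf", final "iou".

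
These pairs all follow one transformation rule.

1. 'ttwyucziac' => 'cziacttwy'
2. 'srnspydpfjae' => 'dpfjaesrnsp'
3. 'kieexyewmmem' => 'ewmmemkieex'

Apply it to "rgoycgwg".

cgwgrgo

Looking at the pairs, the operation is to swap the front and back halves of the string, then delete the last character.
Applying both steps to "rgoycgwg": "cgwgrgoy", then "cgwgrgo".
(Check on "ttwyucziac": → "cziacttwyu" → "cziacttwy" ✓)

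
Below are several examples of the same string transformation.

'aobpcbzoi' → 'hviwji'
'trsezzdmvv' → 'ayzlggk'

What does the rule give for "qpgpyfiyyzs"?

The rule is to delete the last 3 characters, then shift every letter 7 places forward in the alphabet (wrapping around).
"qpgpyfiyyzs" → "qpgpyfiy" → "xwnwfmpf".

xwnwfmpf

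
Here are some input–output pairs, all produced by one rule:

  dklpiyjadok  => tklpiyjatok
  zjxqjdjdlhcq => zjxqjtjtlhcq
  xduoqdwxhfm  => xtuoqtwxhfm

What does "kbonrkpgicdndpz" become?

kbonrkpgictntpz

The pattern: replace every "d" with "t".
For "kbonrkpgicdndpz" the result is "kbonrkpgictntpz".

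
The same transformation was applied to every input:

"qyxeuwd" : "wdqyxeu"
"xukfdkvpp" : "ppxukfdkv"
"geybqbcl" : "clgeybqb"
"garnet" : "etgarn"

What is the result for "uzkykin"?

inuzkyk

Rule — move the last 2 characters to the front (rotate right by 2).
So "uzkykin" becomes "inuzkyk".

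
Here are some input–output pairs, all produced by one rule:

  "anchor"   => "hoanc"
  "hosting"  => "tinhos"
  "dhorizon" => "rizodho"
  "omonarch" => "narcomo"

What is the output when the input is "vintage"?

tagvin

What's happening: delete the last character, then move the first 3 characters to the end (rotate left by 3).
So "vintage" becomes "tagvin".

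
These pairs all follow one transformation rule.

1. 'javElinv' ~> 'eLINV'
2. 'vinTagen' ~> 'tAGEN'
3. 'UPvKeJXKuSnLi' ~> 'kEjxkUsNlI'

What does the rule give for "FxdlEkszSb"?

LeKSZsB

The transformation: flip the case of every letter, then delete the first 3 characters.
So "FxdlEkszSb" becomes "LeKSZsB".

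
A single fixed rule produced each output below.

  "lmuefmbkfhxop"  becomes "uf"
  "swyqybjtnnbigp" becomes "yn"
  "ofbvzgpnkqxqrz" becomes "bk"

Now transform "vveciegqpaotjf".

Rule — keep every other character starting from the first (positions 1st, 3rd, 5th, ...), then keep one character in every 3, starting at position 2 (positions 2nd, 5th, 8th, ...).
For "vveciegqpaotjf", step one produces "veigpoj"; step two turns that into "ep".
(Check on "lmuefmbkfhxop": → "lufbfxp" → "uf" ✓)

ep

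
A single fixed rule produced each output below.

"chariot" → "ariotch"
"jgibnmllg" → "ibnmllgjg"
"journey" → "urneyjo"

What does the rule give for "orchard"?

The transformation: move the first 2 characters to the end (rotate left by 2).
"orchard" → "chardor".

chardor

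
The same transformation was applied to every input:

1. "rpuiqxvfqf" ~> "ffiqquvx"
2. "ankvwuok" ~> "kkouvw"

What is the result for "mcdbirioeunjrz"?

bdeiijnorruz

The pattern: delete the first 2 characters, then sort the characters into alphabetical order.
Doing the same to "mcdbirioeunjrz": "bdeiijnorruz".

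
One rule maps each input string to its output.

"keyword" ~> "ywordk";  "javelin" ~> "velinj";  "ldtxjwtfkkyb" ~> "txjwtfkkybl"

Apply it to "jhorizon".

In each case the input is transformed by: move the first character to the end, then delete the first character.
Doing the same to "jhorizon": "orizonj".

orizonj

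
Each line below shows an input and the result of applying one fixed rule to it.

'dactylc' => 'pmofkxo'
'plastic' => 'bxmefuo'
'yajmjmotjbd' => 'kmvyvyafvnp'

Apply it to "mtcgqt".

In each case the input is transformed by: shift every letter 12 places forward in the alphabet (wrapping around).
For "mtcgqt" the result is "yfoscf".

yfoscf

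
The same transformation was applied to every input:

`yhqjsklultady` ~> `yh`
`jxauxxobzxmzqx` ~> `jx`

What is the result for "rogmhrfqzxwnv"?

Each output is the input with this applied: keep only the first 2 characters.
"rogmhrfqzxwnv" → "ro".

ro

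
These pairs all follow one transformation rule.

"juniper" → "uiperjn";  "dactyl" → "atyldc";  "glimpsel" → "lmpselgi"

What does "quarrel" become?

Each output is the input with this applied: move the first 2 characters to the end (rotate left by 2), then swap the first and last characters.
For "quarrel", step one produces "arrelqu"; step two turns that into "urrelqa".
(Check on "glimpsel": → "impselgl" → "lmpselgi" ✓)

urrelqa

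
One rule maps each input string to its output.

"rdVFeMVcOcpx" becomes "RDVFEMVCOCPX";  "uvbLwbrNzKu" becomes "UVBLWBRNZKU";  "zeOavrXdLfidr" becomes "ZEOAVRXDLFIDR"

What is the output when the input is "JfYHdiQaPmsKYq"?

Each output is the input with this applied: convert every letter to uppercase.
So "JfYHdiQaPmsKYq" becomes "JFYHDIQAPMSKYQ".

JFYHDIQAPMSKYQ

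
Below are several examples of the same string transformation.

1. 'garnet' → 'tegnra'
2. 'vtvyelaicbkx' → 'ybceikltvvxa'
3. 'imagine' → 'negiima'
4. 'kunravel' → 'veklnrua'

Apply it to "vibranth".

Looking at the pairs, the operation is to sort the characters into alphabetical order, then swap the first and last characters.
"vibranth" → "abhinrtv" → "vbhinrta".

vbhinrta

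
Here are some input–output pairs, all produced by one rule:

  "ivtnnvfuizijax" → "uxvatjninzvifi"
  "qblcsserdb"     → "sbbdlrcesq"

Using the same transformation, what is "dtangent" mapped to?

The transformation: take characters alternately from the front and the back (1st, last, 2nd, 2nd-last, ...), then swap the first and last characters.
For "dtangent" the result is "gttnaend".

gttnaend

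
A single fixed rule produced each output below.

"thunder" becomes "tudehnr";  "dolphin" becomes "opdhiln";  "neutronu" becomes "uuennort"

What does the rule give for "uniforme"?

ruefimno

The transformation: sort the characters into alphabetical order, then move the last 2 characters to the front (rotate right by 2).
On "uniforme" that produces "ruefimno".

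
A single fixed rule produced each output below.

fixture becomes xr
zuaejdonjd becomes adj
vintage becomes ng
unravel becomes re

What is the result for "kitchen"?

The pattern: keep one character in every 3, starting at position 3 (positions 3rd, 6th, 9th, ...).
For "kitchen" the result is "te".

te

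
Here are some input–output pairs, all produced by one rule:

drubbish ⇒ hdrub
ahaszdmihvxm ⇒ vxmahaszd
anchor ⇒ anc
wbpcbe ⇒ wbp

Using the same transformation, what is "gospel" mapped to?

gos

Each output is the input with this applied: swap the front and back halves of the string, then delete the first 3 characters.
Starting from "gospel": after the first operation, "pelgos"; after the second, "gos".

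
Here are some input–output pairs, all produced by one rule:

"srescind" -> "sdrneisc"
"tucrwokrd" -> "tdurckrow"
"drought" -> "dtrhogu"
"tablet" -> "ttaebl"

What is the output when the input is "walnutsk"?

Rule — take characters alternately from the front and the back (1st, last, 2nd, 2nd-last, ...).
For "walnutsk" the result is "wkasltnu".

wkasltnu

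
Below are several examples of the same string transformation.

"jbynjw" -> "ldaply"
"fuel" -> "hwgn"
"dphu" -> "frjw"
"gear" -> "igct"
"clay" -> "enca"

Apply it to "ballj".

dcnnl

What's happening: shift every letter 2 places forward in the alphabet (wrapping around).
Doing the same to "ballj": "dcnnl".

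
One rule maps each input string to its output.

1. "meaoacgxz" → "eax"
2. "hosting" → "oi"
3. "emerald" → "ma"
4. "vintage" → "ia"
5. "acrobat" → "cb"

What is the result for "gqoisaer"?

qsr

The pattern: keep one character in every 3, starting at position 2 (positions 2nd, 5th, 8th, ...).
For "gqoisaer" the result is "qsr".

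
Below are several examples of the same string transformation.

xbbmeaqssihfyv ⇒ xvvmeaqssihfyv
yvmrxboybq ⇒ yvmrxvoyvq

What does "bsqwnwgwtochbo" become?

What's happening: replace every "b" with "v".
"bsqwnwgwtochbo" → "vsqwnwgwtochvo".

vsqwnwgwtochvo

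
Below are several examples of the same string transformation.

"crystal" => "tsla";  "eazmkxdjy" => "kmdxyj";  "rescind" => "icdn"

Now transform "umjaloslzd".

Each output is the input with this applied: delete the first 3 characters, then swap each adjacent pair of characters (1↔2, 3↔4, ...).
On "umjaloslzd": the first step gives "aloslzd", and the second then gives "lasozld".

lasozld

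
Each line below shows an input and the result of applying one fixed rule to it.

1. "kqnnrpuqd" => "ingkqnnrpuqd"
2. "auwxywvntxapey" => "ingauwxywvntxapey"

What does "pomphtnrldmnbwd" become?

Each output is the input with this applied: prepend "ing".
For "pomphtnrldmnbwd" the result is "ingpomphtnrldmnbwd".

ingpomphtnrldmnbwd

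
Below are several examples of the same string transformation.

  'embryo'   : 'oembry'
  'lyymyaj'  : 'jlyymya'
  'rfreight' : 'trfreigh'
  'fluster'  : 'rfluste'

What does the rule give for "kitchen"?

The transformation: move the last character to the front.
On "kitchen" that produces "nkitche".

nkitche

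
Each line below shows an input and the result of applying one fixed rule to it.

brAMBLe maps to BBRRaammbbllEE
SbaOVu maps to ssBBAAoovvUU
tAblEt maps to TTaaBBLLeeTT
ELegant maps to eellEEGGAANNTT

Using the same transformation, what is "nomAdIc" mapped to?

NNOOMMaaDDiiCC

Looking at the pairs, the operation is to flip the case of every letter, then double every character.
On "nomAdIc" that produces "NNOOMMaaDDiiCC".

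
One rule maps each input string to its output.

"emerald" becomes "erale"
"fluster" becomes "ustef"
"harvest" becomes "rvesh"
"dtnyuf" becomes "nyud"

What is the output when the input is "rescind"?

scinr

In each case the input is transformed by: swap the first and last characters, then delete the first 2 characters.
On "rescind": the first step gives "descinr", and the second then gives "scinr".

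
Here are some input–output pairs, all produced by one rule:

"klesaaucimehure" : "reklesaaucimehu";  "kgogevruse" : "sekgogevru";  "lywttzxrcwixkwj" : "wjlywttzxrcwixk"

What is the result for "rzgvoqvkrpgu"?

gurzgvoqvkrp

The rule is to move the last 2 characters to the front (rotate right by 2).
Doing the same to "rzgvoqvkrpgu": "gurzgvoqvkrp".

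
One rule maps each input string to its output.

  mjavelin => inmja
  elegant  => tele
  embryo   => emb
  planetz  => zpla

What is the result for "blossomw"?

The rule is to move the first 3 characters to the end (rotate left by 3), then delete the first 3 characters.
For "blossomw", step one produces "ssomwblo"; step two turns that into "mwblo".

mwblo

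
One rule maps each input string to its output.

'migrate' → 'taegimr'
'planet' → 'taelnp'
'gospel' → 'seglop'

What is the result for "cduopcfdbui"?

ubccddfiopu

The pattern: sort the characters into alphabetical order, then move the last character to the front.
On "cduopcfdbui": the first step gives "bccddfiopuu", and the second then gives "ubccddfiopu".
(Check on "gospel": → "eglops" → "seglop" ✓)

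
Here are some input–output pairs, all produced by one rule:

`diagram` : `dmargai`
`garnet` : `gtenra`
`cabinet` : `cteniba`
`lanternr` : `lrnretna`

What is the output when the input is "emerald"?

Looking at the pairs, the operation is to move the first character to the end, then reverse the string.
So "emerald" becomes "edlarem".

edlarem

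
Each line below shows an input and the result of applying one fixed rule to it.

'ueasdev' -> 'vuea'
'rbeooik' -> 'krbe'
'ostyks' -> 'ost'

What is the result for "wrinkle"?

ewri

The pattern: move the first 3 characters to the end (rotate left by 3), then delete the first 3 characters.
"wrinkle" → "nklewri" → "ewri".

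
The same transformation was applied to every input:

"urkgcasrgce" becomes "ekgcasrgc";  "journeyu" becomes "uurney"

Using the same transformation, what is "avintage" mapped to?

eintag

The rule is to delete the first 2 characters, then move the last character to the front.
"avintage" → "intage" → "eintag".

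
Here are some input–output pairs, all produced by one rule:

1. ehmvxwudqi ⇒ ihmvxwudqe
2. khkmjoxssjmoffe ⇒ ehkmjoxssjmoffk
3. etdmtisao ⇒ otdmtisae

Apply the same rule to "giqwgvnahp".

piqwgvnahg

What's happening: swap the first and last characters.
Applying that to "giqwgvnahp" gives "piqwgvnahg".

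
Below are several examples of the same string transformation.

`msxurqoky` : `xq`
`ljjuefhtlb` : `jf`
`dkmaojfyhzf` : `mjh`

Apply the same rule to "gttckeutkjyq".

Each output is the input with this applied: delete the last 2 characters, then keep one character in every 3, starting at position 3 (positions 3rd, 6th, 9th, ...).
On "gttckeutkjyq" that produces "tek".

tek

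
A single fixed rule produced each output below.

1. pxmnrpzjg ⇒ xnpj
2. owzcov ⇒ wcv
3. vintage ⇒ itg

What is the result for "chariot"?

Rule — keep every other character starting from the second (positions 2nd, 4th, 6th, ...).
So "chariot" becomes "hro".

hro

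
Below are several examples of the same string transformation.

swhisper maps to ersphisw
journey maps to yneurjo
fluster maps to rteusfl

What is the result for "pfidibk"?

kibidpf

The rule is to swap each adjacent pair of characters (1↔2, 3↔4, ...), then reverse the string.
Starting from "pfidibk": after the first operation, "fpdibik"; after the second, "kibidpf".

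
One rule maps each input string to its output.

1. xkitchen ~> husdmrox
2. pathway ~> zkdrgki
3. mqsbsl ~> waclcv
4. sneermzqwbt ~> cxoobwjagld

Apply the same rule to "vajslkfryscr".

fktcvupbicmb

Rule — shift every letter 10 places forward in the alphabet (wrapping around).
So "vajslkfryscr" becomes "fktcvupbicmb".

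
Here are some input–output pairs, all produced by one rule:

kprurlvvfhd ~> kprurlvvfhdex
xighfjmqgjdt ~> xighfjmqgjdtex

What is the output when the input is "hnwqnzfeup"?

hnwqnzfeupex

Looking at the pairs, the operation is to append "ex".
Doing the same to "hnwqnzfeup": "hnwqnzfeupex".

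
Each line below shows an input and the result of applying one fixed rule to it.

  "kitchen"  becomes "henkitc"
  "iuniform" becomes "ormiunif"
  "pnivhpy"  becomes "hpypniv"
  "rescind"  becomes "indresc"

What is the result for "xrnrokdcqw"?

cqwxrnrokd

What's happening: move the last 3 characters to the front (rotate right by 3).
For "xrnrokdcqw" the result is "cqwxrnrokd".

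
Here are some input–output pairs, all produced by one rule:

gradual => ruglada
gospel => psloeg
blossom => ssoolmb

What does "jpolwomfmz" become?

The transformation: sort the characters into reverse alphabetical order, then swap each adjacent pair of characters (1↔2, 3↔4, ...).
Starting from "jpolwomfmz": after the first operation, "zwpoommljf"; after the second, "wzopmolmfj".

wzopmolmfj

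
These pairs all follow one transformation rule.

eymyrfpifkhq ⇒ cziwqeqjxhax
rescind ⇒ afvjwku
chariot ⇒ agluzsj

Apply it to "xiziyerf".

Each output is the input with this applied: shift every letter 8 places backward in the alphabet (wrapping around), then move the last 3 characters to the front (rotate right by 3).
Applying that to "xiziyerf" gives "wjxparaq".
(Check on "chariot": → "uzsjagl" → "agluzsj" ✓)

wjxparaq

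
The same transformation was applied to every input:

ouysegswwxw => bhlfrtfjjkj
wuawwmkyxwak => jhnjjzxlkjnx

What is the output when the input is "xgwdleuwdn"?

What's happening: shift every letter 13 places forward in the alphabet (wrapping around) — i.e. ROT13.
So "xgwdleuwdn" becomes "ktjqyrhjqa".

ktjqyrhjqa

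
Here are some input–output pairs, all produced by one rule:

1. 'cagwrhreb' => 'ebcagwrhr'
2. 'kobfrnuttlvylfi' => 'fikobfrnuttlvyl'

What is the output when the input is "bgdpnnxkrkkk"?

kkbgdpnnxkrk

In each case the input is transformed by: move the last 2 characters to the front (rotate right by 2).
Doing the same to "bgdpnnxkrkkk": "kkbgdpnnxkrk".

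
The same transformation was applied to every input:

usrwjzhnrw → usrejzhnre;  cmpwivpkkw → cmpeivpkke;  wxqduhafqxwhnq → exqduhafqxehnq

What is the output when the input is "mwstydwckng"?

Looking at the pairs, the operation is to replace every "w" with "e".
Applying that to "mwstydwckng" gives "mestydeckng".

mestydeckng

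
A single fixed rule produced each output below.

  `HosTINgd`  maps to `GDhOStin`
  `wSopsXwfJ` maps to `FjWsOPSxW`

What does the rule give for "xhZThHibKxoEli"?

LIXHztHhIBkXOe

In each case the input is transformed by: move the last 2 characters to the front (rotate right by 2), then flip the case of every letter.
For "xhZThHibKxoEli", step one produces "lixhZThHibKxoE"; step two turns that into "LIXHztHhIBkXOe".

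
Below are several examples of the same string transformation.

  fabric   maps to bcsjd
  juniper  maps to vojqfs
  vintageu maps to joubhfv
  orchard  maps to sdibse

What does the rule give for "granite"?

sbojuf

The rule is to shift every letter 1 place forward in the alphabet (wrapping around), then delete the first character.
Starting from "granite": after the first operation, "hsbojuf"; after the second, "sbojuf".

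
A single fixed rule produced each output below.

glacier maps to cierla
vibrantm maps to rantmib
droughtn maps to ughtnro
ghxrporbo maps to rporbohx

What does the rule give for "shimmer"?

mmerhi

What's happening: delete the first character, then move the first 2 characters to the end (rotate left by 2).
On "shimmer" that produces "mmerhi".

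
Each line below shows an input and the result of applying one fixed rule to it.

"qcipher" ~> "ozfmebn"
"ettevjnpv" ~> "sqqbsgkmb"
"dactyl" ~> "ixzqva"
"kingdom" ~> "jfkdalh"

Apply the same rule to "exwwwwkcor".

outttthzlb

Rule — swap the first and last characters, then shift every letter 3 places backward in the alphabet (wrapping around).
Starting from "exwwwwkcor": after the first operation, "rxwwwwkcoe"; after the second, "outttthzlb".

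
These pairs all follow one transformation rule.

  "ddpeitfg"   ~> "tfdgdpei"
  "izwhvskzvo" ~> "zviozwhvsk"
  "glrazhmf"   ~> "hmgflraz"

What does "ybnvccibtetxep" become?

What's happening: swap the first and last characters, then move the last 3 characters to the front (rotate right by 3).
On "ybnvccibtetxep": the first step gives "pbnvccibtetxey", and the second then gives "xeypbnvccibtet".

xeypbnvccibtet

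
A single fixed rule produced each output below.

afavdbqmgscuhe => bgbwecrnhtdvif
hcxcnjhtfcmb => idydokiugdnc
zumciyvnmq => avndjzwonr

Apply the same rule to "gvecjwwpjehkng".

hwfdkxxqkfiloh

In each case the input is transformed by: shift every letter 1 place forward in the alphabet (wrapping around).
For "gvecjwwpjehkng" the result is "hwfdkxxqkfiloh".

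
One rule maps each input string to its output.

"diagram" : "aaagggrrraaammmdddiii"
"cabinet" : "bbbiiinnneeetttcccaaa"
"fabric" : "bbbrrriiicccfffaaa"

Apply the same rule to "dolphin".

lllppphhhiiinnndddooo

What's happening: move the first 2 characters to the end (rotate left by 2), then repeat every character 3 times.
On "dolphin" that produces "lllppphhhiiinnndddooo".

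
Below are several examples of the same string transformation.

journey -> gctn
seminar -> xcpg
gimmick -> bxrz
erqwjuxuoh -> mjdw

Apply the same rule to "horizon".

Rule — shift every letter 11 places backward in the alphabet (wrapping around), then keep only the last 4 characters.
So "horizon" becomes "xodc".

xodc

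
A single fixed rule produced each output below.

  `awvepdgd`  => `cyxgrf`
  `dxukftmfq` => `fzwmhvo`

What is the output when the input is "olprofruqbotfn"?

Rule — delete the last 2 characters, then shift every letter 2 places forward in the alphabet (wrapping around).
"olprofruqbotfn" → "olprofruqbot" → "qnrtqhtwsdqv".

qnrtqhtwsdqv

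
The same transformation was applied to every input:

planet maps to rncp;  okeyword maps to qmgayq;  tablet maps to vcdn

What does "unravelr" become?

The transformation: shift every letter 2 places forward in the alphabet (wrapping around), then delete the last 2 characters.
Starting from "unravelr": after the first operation, "wptcxgnt"; after the second, "wptcxg".

wptcxg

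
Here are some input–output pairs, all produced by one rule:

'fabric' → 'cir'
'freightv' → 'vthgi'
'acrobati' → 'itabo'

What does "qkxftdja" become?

Each output is the input with this applied: delete the first 3 characters, then reverse the string.
On "qkxftdja": the first step gives "ftdja", and the second then gives "ajdtf".
(Check on "fabric": → "ric" → "cir" ✓)

ajdtf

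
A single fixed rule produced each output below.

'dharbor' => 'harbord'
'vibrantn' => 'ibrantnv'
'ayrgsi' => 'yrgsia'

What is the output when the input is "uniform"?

In each case the input is transformed by: move the first character to the end.
Doing the same to "uniform": "niformu".

niformu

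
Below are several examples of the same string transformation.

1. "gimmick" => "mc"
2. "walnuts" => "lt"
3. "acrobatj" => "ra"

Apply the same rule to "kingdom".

Rule — keep one character in every 3, starting at position 3 (positions 3rd, 6th, 9th, ...).
"kingdom" → "no".

no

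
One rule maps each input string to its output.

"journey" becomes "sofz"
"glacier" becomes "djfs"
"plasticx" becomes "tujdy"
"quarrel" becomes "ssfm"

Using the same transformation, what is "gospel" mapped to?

qfm

Each output is the input with this applied: shift every letter 1 place forward in the alphabet (wrapping around), then delete the first 3 characters.
Starting from "gospel": after the first operation, "hptqfm"; after the second, "qfm".
(Check on "quarrel": → "rvbssfm" → "ssfm" ✓)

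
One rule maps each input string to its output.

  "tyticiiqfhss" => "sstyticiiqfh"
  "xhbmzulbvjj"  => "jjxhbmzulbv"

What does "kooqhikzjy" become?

jykooqhikz

In each case the input is transformed by: move the last 2 characters to the front (rotate right by 2).
"kooqhikzjy" → "jykooqhikz".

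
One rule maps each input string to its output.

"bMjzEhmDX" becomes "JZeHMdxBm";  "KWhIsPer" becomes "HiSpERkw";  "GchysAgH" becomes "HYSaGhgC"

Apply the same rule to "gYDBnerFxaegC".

dbNERfXAEGcGy

Rule — move the first 2 characters to the end (rotate left by 2), then flip the case of every letter.
"gYDBnerFxaegC" → "DBnerFxaegCgY" → "dbNERfXAEGcGy".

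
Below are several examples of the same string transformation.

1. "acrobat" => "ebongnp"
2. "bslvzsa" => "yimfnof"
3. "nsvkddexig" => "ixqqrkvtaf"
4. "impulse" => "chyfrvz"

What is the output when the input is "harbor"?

eobeun

The transformation: shift every letter 13 places forward in the alphabet (wrapping around) — i.e. ROT13, then move the first 2 characters to the end (rotate left by 2).
For "harbor" the result is "eobeun".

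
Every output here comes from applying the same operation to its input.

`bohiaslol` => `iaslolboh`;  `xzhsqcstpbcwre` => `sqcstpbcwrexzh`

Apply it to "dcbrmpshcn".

In each case the input is transformed by: move the first 3 characters to the end (rotate left by 3).
Applying that to "dcbrmpshcn" gives "rmpshcndcb".

rmpshcndcb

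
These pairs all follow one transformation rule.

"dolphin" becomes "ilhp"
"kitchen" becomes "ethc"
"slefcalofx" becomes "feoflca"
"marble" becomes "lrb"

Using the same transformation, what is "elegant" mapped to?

In each case the input is transformed by: take characters alternately from the front and the back (1st, last, 2nd, 2nd-last, ...), then delete the first 3 characters.
Working it through for "elegant": intermediate "etlneag", final "neag".

neag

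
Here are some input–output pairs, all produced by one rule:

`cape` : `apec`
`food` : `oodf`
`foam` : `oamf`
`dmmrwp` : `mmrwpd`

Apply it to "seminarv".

Each output is the input with this applied: move the first character to the end.
For "seminarv" the result is "eminarvs".

eminarvs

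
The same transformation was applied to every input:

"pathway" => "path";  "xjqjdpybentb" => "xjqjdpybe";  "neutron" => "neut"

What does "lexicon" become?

lexi

Looking at the pairs, the operation is to delete the last 3 characters.
Doing the same to "lexicon": "lexi".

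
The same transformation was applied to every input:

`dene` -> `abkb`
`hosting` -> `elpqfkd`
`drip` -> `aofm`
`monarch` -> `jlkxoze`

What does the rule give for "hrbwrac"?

The pattern: shift every letter 3 places backward in the alphabet (wrapping around).
On "hrbwrac" that produces "eoytoxz".

eoytoxz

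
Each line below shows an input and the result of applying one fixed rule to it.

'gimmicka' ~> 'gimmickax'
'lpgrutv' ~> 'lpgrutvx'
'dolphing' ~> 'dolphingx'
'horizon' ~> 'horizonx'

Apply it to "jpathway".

The rule is to append "x".
So "jpathway" becomes "jpathwayx".

jpathwayx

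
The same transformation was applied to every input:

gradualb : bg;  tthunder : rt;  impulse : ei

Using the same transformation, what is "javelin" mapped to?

Looking at the pairs, the operation is to move the first character to the end, then keep only the last 2 characters.
Applying both steps to "javelin": "avelinj", then "nj".

nj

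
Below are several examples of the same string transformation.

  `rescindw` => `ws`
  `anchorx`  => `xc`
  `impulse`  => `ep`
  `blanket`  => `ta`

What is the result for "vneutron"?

ne

What's happening: move the last 3 characters to the front (rotate right by 3), then keep one character in every 3, starting at position 3 (positions 3rd, 6th, 9th, ...).
Applying both steps to "vneutron": "ronvneut", then "ne".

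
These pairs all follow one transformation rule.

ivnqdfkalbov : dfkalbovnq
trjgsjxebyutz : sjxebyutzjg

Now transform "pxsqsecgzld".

secgzldsq

Looking at the pairs, the operation is to delete the first 2 characters, then move the first 2 characters to the end (rotate left by 2).
For "pxsqsecgzld" the result is "secgzldsq".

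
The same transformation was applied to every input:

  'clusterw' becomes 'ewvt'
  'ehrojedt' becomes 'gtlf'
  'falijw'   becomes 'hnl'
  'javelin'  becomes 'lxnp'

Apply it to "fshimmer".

hjog

Looking at the pairs, the operation is to keep every other character starting from the first (positions 1st, 3rd, 5th, ...), then shift every letter 2 places forward in the alphabet (wrapping around).
Applying both steps to "fshimmer": "fhme", then "hjog".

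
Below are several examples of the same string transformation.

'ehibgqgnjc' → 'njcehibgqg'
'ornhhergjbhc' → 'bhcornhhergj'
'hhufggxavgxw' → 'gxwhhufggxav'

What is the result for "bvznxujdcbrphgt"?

Each output is the input with this applied: move the last 3 characters to the front (rotate right by 3).
So "bvznxujdcbrphgt" becomes "hgtbvznxujdcbrp".

hgtbvznxujdcbrp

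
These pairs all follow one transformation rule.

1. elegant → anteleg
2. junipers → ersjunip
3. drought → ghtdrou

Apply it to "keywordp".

Each output is the input with this applied: move the last 3 characters to the front (rotate right by 3).
On "keywordp" that produces "rdpkeywo".

rdpkeywo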